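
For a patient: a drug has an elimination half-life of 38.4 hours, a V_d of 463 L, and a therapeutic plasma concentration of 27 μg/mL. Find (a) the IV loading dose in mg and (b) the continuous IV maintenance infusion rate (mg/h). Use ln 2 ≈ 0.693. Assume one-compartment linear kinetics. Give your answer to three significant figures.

LD = Vd × C = 463.0 × 27 = 12500 mg
CL = 0.693 × Vd / t½ = 0.693 × 463.0 / 38.4 = 8.356 L/h
Infusion rate = CL × Css = 8.356 × 27 = 225.6 mg/h

(a) 12500 mg; (b) 226 mg/h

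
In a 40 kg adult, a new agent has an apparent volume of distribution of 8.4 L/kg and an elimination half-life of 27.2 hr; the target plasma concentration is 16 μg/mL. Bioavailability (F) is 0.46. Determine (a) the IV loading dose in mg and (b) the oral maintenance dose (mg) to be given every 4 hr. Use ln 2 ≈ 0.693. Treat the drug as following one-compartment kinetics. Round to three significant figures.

(a) 5380 mg; (b) 1190 mg

Vd(total) = 40 kg × 8.4 L/kg = 336.0 L
LD = Vd × C = 336.0 × 16 = 5376 mg
CL = 0.693 × Vd / t½ = 0.693 × 336.0 / 27.2 = 8.561 L/h
D = CL × Css × τ / F = 8.561 × 16 × 4 / 0.46 = 1191 mg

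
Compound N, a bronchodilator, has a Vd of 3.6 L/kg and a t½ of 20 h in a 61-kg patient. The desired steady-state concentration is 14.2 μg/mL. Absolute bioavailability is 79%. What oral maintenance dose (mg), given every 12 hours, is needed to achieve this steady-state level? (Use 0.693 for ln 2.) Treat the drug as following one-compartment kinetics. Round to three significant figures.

1640 mg

Vd(total) = 61 kg × 3.6 L/kg = 219.6 L
CL = 0.693 × Vd / t½ = 0.693 × 219.6 / 20 = 7.609 L/h
D = CL × Css × τ / F = 7.609 × 14.2 × 12 / 0.79 = 1641 mg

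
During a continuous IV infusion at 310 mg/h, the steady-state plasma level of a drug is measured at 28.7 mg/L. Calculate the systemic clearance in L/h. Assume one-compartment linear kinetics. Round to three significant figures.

At steady state, infusion rate = CL × Css, so CL = rate / Css.
CL = 310 / 28.7 = 10.80 L/h

10.8 L/h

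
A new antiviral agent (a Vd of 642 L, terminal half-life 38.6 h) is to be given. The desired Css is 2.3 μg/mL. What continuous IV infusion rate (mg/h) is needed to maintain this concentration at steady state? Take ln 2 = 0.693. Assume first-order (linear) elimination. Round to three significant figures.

26.5 mg/h

k = 0.693/38.6 = 0.01795 h⁻¹, so CL = k·Vd = 0.01795 × 642.0 = 11.52 L/h
Infusion rate = CL × Css = 11.52 × 2.3 = 26.50 mg/h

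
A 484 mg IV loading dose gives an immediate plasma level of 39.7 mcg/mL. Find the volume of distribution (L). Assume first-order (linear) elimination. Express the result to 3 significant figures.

Immediately after an IV bolus, C₀ = Dose / Vd, so Vd = Dose / C₀.
Vd = 484 / 39.7 = 12.19 L

12.2 L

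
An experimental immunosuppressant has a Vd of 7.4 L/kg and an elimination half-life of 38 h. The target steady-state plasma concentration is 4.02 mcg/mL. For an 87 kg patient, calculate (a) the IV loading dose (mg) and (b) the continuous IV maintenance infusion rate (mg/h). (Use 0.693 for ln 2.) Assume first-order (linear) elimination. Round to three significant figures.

Total Vd = 7.4 × 87 = 643.8 L
LD = Vd × C = 643.8 × 4.02 = 2588 mg
CL = 0.693 × Vd / t½ = 0.693 × 643.8 / 38 = 11.74 L/h
Infusion rate = CL × Css = 11.74 × 4.02 = 47.19 mg/h

(a) 2590 mg; (b) 47.2 mg/h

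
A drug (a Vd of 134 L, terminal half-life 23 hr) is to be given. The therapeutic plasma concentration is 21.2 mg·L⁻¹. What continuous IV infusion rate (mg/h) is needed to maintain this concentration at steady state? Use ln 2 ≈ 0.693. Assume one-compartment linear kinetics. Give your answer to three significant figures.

85.6 mg/h

k = 0.693/23 = 0.03013 h⁻¹, so CL = k·Vd = 0.03013 × 134.0 = 4.037 L/h
Infusion rate = CL × Css = 4.037 × 21.2 = 85.58 mg/h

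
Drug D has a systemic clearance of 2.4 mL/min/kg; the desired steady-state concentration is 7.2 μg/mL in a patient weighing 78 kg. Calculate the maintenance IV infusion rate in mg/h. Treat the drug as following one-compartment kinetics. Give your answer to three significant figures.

80.9 mg/h

CL = 2.4 mL/min/kg × 78 kg = 187.2 mL/min = 187.2 × 60/1000 = 11.23 L/h
R₀ = 11.23 × 7.2 = 80.86 mg/h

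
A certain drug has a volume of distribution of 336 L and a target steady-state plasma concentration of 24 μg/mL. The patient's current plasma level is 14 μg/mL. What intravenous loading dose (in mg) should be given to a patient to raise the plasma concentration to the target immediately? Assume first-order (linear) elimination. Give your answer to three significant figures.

3360 mg

Concentration deficit ΔC = 24 − 14 = 10.00 mg/L
LD = Vd × ΔC = 336.0 × 10.00 = 3360 mg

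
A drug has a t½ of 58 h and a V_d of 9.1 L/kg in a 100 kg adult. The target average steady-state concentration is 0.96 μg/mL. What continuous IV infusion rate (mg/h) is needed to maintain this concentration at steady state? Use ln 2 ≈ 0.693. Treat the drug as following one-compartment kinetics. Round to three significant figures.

10.4 mg/h

Total Vd = 9.1 × 100 = 910.0 L
CL = ln 2 · Vd / t½ = 0.693 × 910.0 / 58 = 10.87 L/h
Infusion rate = CL × Css = 10.87 × 0.96 = 10.44 mg/h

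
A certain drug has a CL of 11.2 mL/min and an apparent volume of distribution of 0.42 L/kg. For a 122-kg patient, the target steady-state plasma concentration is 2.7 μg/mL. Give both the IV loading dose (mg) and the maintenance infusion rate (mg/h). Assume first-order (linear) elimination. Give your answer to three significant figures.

Vd(total) = 122 kg × 0.42 L/kg = 51.24 L
Loading: fill Vd to C_target → 51.24 L × 2.7 mg/L = 138.3 mg
CL = 11.2 mL/min = 11.2 × 0.06 = 0.6720 L/h
Maintenance: replace elimination → rate = CL × Css = 0.6720 × 2.7 = 1.814 mg/h

(a) 138 mg; (b) 1.81 mg/h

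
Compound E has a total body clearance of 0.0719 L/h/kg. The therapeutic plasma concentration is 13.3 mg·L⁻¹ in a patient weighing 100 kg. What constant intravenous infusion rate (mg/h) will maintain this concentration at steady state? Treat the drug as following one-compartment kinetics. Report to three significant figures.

CL = 0.0719 L/h/kg × 100 kg = 7.190 L/h
At steady state, infusion rate equals elimination rate: rate in = CL × Css.
R₀ = 7.190 × 13.3 = 95.63 mg/h

95.6 mg/h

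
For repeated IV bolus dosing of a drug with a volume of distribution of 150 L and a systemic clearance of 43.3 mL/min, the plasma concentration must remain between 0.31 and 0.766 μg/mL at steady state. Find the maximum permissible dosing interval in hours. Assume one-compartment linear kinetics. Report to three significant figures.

Convert clearance: 43.3 mL/min × 60 min/h ÷ 1000 mL/L = 2.598 L/h
k = CL / Vd = 2.598 / 150.0 = 0.01732 h⁻¹
Between IV bolus doses, concentration decays as C = C₀·e^(−kτ), so C_peak/C_trough = e^(kτ).
τ_max = ln(C_peak/C_trough) / k = ln(0.766/0.31) / 0.01732 = 0.9046 / 0.01732 = 52.23 h

52.2 h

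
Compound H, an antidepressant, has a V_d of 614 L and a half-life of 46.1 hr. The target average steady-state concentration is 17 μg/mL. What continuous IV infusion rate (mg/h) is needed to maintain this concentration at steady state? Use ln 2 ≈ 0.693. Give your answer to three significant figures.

157 mg/h

CL = 0.693 × Vd / t½ = 0.693 × 614.0 / 46.1 = 9.230 L/h
Infusion rate = CL × Css = 9.230 × 17 = 156.9 mg/h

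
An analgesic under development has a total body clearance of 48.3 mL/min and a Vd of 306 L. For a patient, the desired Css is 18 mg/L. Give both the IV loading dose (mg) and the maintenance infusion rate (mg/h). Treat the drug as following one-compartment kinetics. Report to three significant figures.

Loading: fill Vd to C_target → 306.0 L × 18 mg/L = 5508 mg
Convert clearance: 48.3 mL/min × 60 min/h ÷ 1000 mL/L = 2.898 L/h
Maintenance infusion rate = CL × Css = 2.898 × 18 = 52.16 mg/h

(a) 5510 mg; (b) 52.2 mg/h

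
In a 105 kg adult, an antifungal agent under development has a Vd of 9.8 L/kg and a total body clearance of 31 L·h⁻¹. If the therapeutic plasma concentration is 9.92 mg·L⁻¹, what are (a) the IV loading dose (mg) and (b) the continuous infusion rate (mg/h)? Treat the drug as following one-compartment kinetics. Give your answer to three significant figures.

Vd = 9.8 L/kg × 105 kg = 1029 L
Loading dose = Vd × C = 1029 × 9.92 = 10210 mg
Infusion rate = 31.00 L/h × 9.92 mg/L = 307.5 mg/h

(a) 10200 mg; (b) 308 mg/h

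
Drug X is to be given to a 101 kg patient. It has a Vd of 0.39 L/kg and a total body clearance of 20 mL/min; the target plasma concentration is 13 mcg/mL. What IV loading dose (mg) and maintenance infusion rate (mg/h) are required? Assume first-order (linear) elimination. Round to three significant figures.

(a) 512 mg; (b) 15.6 mg/h

Vd(total) = 101 kg × 0.39 L/kg = 39.39 L
Loading dose = Vd × C = 39.39 × 13 = 512.1 mg
CL = 20 mL/min = 20 × 0.06 = 1.200 L/h
Maintenance: replace elimination → rate = CL × Css = 1.200 × 13 = 15.60 mg/h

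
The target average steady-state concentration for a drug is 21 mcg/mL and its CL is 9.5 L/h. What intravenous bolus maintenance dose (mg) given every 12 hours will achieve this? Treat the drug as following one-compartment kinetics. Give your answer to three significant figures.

D = CL × Css × τ = 9.500 × 21 × 12 = 2394 mg

2390 mg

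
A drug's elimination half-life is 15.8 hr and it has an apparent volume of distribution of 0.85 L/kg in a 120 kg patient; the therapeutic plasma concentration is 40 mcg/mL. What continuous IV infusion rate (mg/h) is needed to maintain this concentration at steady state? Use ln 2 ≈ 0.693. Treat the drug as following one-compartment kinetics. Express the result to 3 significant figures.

179 mg/h

Total Vd = 0.85 × 120 = 102.0 L
k = 0.693/15.8 = 0.04386 h⁻¹, so CL = k·Vd = 0.04386 × 102.0 = 4.474 L/h
Infusion rate = CL × Css = 4.474 × 40 = 179.0 mg/h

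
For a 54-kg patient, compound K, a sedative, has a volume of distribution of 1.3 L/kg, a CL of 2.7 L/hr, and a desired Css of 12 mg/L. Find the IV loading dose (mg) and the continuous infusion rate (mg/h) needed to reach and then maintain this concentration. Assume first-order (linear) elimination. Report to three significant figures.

(a) 842 mg; (b) 32.4 mg/h

Total Vd = 1.3 × 54 = 70.20 L
LD = Vd · C_target = 70.20 × 12 = 842.4 mg
Infusion rate = 2.700 L/h × 12 mg/L = 32.40 mg/h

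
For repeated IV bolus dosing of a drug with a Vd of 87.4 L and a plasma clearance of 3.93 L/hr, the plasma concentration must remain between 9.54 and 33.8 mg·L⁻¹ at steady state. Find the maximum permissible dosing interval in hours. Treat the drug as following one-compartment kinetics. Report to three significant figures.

28.1 h

k = CL / Vd = 3.930 / 87.40 = 0.04497 h⁻¹
Between IV bolus doses, concentration decays as C = C₀·e^(−kτ), so C_peak/C_trough = e^(kτ).
τ_max = ln(C_peak/C_trough) / k = ln(33.8/9.54) / 0.04497 = 1.265 / 0.04497 = 28.13 h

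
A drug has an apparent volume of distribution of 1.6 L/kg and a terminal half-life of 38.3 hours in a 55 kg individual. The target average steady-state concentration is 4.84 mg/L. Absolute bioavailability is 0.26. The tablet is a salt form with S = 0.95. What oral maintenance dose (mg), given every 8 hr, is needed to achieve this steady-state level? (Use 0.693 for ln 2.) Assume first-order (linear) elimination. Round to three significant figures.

Vd(total) = 55 kg × 1.6 L/kg = 88.00 L
CL = 0.693 × Vd / t½ = 0.693 × 88.00 / 38.3 = 1.592 L/h
D = CL × Css × τ / F / S = 1.592 × 4.84 × 8 / 0.26 / 0.95 = 249.6 mg

250 mg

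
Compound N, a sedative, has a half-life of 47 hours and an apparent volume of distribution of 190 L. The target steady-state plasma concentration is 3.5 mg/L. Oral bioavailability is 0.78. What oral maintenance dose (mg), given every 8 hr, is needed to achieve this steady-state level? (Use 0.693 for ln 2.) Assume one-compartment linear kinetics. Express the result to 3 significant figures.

101 mg

k = 0.693/47 = 0.01474 h⁻¹, so CL = k·Vd = 0.01474 × 190.0 = 2.801 L/h
D = CL × Css × τ / F = 2.801 × 3.5 × 8 / 0.78 = 100.5 mg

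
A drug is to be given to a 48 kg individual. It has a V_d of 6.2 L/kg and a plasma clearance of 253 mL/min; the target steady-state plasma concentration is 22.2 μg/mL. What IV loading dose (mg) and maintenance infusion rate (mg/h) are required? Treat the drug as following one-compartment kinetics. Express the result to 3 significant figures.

Total Vd = 6.2 × 48 = 297.6 L
Loading: fill Vd to C_target → 297.6 L × 22.2 mg/L = 6607 mg
CL = 253 mL/min × 60/1000 = 15.18 L/h
Infusion rate = 15.18 L/h × 22.2 mg/L = 337.0 mg/h

(a) 6610 mg; (b) 337 mg/h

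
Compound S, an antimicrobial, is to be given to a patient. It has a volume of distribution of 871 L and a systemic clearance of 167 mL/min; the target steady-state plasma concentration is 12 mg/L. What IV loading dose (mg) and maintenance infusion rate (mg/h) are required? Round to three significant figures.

(a) 10500 mg; (b) 120 mg/h

LD = Vd · C_target = 871.0 × 12 = 10450 mg
CL = 167 mL/min = 167 × 0.06 = 10.02 L/h
Maintenance: replace elimination → rate = CL × Css = 10.02 × 12 = 120.2 mg/h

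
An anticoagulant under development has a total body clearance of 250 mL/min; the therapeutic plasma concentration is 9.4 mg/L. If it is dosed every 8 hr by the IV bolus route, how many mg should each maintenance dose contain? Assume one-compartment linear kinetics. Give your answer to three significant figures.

1130 mg

CL = 250 mL/min = 250 × 0.06 = 15.00 L/h
D = CL × Css × τ = 15.00 × 9.4 × 8 = 1128 mg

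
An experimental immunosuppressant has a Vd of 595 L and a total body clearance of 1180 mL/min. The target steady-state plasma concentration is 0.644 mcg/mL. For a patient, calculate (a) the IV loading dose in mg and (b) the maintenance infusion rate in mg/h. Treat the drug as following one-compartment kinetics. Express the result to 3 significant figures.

(a) 383 mg; (b) 45.6 mg/h

Loading dose = Vd × C = 595.0 × 0.644 = 383.2 mg
CL = 1180 mL/min = 1180 × 0.06 = 70.80 L/h
Infusion rate = 70.80 L/h × 0.644 mg/L = 45.60 mg/h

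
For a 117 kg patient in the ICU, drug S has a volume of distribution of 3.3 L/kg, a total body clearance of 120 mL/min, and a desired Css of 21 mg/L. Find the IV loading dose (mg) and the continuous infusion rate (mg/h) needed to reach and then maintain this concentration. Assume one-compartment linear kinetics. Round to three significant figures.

Total Vd = 3.3 × 117 = 386.1 L
Loading: fill Vd to C_target → 386.1 L × 21 mg/L = 8108 mg
Convert clearance: 120 mL/min × 60 min/h ÷ 1000 mL/L = 7.200 L/h
Maintenance infusion rate = CL × Css = 7.200 × 21 = 151.2 mg/h

(a) 8110 mg; (b) 151 mg/h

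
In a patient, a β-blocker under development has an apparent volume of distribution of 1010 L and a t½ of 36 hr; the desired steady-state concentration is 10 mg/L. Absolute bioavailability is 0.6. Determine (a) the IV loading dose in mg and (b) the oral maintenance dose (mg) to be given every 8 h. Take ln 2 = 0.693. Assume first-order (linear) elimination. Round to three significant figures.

(a) 10100 mg; (b) 2590 mg

LD = Vd × C = 1010 × 10 = 10100 mg
CL = 0.693 × Vd / t½ = 0.693 × 1010 / 36 = 19.44 L/h
D = CL × Css × τ / F = 19.44 × 10 × 8 / 0.6 = 2592 mg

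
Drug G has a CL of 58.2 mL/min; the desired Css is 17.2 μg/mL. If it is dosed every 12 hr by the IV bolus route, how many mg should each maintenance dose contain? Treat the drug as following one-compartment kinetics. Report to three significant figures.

721 mg

Convert clearance: 58.2 mL/min × 60 min/h ÷ 1000 mL/L = 3.492 L/h
At steady state, dose per interval replaces the amount cleared in that interval: D/τ = CL·Css.
D = CL × Css × τ = 3.492 × 17.2 × 12 = 720.7 mg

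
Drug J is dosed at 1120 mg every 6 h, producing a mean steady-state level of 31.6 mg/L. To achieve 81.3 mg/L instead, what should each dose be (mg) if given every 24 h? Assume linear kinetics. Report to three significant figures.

11500 mg

For first-order elimination, Css ∝ F·D/(CL·τ); F and CL are unchanged, so Css ∝ D/τ.
D₂ = D₁ × (Css,target / Css,current) × (τ₂/τ₁) = 1120 × (81.3/31.6) × (24/6) = 11530 mg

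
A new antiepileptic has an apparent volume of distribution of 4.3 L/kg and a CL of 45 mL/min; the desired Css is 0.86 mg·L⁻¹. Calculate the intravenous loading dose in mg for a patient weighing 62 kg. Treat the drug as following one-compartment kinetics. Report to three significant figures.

Total Vd = 4.3 × 62 = 266.6 L
LD = Vd × C = 266.6 × 0.8600 = 229.3 mg

229 mg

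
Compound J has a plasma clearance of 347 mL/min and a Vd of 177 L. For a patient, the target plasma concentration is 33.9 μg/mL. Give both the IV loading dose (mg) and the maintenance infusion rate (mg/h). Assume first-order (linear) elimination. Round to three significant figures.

(a) 6000 mg; (b) 706 mg/h

Loading: fill Vd to C_target → 177.0 L × 33.9 mg/L = 6000 mg
CL = 347 mL/min × 60/1000 = 20.82 L/h
Maintenance: replace elimination → rate = CL × Css = 20.82 × 33.9 = 705.8 mg/h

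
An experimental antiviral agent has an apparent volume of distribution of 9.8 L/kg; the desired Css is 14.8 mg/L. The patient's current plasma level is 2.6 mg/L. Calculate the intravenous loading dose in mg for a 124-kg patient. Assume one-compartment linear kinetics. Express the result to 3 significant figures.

14800 mg

Vd(total) = 124 kg × 9.8 L/kg = 1215 L
Concentration deficit ΔC = 14.8 − 2.6 = 12.20 mg/L
LD = Vd × ΔC = 1215 × 12.20 = 14820 mg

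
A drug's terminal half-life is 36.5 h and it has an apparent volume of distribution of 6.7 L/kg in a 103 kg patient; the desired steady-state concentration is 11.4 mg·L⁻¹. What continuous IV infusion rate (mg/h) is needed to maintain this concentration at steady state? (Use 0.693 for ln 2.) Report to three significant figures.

Vd = 6.7 L/kg × 103 kg = 690.1 L
k = 0.693/36.5 = 0.01899 h⁻¹, so CL = k·Vd = 0.01899 × 690.1 = 13.10 L/h
Infusion rate = CL × Css = 13.10 × 11.4 = 149.3 mg/h

149 mg/h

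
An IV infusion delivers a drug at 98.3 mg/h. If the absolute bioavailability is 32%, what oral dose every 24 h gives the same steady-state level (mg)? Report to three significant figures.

To maintain the same Css, the systemic dosing rate must be unchanged: F·D/τ = infusion rate.
D = rate × τ / F = 98.3 × 24 / 0.32 = 7373 mg

7370 mg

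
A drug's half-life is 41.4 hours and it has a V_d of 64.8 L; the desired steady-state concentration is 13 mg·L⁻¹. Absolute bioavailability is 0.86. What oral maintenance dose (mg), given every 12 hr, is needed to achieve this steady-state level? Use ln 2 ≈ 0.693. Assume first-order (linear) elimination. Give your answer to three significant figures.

CL = ln 2 · Vd / t½ = 0.693 × 64.80 / 41.4 = 1.085 L/h
D = CL × Css × τ / F = 1.085 × 13 × 12 / 0.86 = 196.8 mg

197 mg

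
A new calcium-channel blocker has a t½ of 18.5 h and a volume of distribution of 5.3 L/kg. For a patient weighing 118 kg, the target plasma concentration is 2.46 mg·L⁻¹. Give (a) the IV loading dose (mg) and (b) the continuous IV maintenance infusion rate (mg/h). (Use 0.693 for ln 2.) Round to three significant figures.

Vd(total) = 118 kg × 5.3 L/kg = 625.4 L
LD = Vd × C = 625.4 × 2.46 = 1538 mg
CL = 0.693 × Vd / t½ = 0.693 × 625.4 / 18.5 = 23.43 L/h
Infusion rate = CL × Css = 23.43 × 2.46 = 57.64 mg/h

(a) 1540 mg; (b) 57.6 mg/h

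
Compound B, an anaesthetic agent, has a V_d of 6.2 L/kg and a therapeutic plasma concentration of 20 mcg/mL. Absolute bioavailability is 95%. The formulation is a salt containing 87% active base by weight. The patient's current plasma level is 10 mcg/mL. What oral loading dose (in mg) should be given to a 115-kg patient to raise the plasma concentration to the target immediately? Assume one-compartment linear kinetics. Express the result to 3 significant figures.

Vd = 6.2 L/kg × 115 kg = 713.0 L
Concentration deficit ΔC = 20 − 10 = 10.00 mg/L
LD = Vd × ΔC / F / S = 713.0 × 10.00 / 0.95 / 0.87 = 8627 mg

8630 mg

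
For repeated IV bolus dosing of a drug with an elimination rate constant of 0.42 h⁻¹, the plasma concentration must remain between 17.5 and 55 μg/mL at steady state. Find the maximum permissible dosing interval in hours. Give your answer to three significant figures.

2.73 h

Between IV bolus doses, concentration decays as C = C₀·e^(−kτ), so C_peak/C_trough = e^(kτ).
τ_max = ln(C_peak/C_trough) / k = ln(55/17.5) / 0.4200 = 1.145 / 0.4200 = 2.726 h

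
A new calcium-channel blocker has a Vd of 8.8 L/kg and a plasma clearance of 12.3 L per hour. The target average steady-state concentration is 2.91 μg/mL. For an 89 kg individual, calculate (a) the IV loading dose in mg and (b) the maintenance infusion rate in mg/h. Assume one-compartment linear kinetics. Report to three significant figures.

Total Vd = 8.8 × 89 = 783.2 L
Loading: fill Vd to C_target → 783.2 L × 2.91 mg/L = 2279 mg
Maintenance infusion rate = CL × Css = 12.30 × 2.91 = 35.79 mg/h

(a) 2280 mg; (b) 35.8 mg/h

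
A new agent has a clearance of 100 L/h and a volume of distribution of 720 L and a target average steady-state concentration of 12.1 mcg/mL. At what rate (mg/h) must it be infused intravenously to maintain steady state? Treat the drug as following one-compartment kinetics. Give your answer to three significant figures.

1210 mg/h

Vd does not affect the maintenance rate; only clearance governs steady-state input.
Rate = CL × Css = 100.0 × 12.1 = 1210 mg/h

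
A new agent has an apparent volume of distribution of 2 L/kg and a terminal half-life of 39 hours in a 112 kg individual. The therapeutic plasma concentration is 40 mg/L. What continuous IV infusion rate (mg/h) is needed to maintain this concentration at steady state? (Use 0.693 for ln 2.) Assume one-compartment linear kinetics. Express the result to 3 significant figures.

Vd(total) = 112 kg × 2 L/kg = 224.0 L
k = 0.693/39 = 0.01777 h⁻¹, so CL = k·Vd = 0.01777 × 224.0 = 3.980 L/h
Infusion rate = CL × Css = 3.980 × 40 = 159.2 mg/h

159 mg/h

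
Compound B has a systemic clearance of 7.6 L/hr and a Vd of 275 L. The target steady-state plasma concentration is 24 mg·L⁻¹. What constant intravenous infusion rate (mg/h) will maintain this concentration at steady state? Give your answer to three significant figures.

182 mg/h

At steady state, infusion rate equals elimination rate: rate in = CL × Css.
Infusion rate = CL · Css = 7.600 L/h × 24 mg/L = 182.4 mg/h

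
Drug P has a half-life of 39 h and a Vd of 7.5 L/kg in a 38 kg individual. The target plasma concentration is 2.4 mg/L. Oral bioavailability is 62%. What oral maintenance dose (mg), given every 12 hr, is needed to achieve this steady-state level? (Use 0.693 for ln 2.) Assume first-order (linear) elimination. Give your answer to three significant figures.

Total Vd = 7.5 × 38 = 285.0 L
CL = ln 2 · Vd / t½ = 0.693 × 285.0 / 39 = 5.064 L/h
D = CL × Css × τ / F = 5.064 × 2.4 × 12 / 0.62 = 235.2 mg

235 mg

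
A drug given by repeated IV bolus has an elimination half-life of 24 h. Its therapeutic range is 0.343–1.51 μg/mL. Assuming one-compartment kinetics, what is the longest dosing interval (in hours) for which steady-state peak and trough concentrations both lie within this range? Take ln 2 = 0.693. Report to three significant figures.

51.3 h

k = 0.693 / t½ = 0.693 / 24 = 0.02888 h⁻¹
Between IV bolus doses, concentration decays as C = C₀·e^(−kτ), so C_peak/C_trough = e^(kτ).
τ_max = ln(C_peak/C_trough) / k = ln(1.51/0.343) / 0.02888 = 1.482 / 0.02888 = 51.32 h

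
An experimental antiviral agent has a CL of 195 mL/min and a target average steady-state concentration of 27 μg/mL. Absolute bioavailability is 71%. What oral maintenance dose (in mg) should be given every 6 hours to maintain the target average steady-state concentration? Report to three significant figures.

CL = 195 mL/min × 60/1000 = 11.70 L/h
At steady state, dose per interval replaces the amount cleared in that interval: F·D/τ = CL·Css.
D = CL × Css × τ / F = 11.70 × 27 × 6 / 0.71 = 2670 mg

2670 mg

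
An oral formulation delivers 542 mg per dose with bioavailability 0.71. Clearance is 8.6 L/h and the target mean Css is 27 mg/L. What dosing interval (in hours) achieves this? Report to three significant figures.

F·D/τ = CL·Css → τ = F·D / (CL·Css).
τ = 0.71 × 542 / (8.6 × 27) = 1.657 h

1.66 h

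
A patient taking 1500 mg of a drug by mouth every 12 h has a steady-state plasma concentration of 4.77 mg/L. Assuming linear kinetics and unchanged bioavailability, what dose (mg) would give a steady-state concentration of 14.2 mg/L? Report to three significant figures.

For first-order elimination, Css ∝ F·D/(CL·τ); F and CL are unchanged, so Css ∝ D/τ.
D₂ = D₁ × (Css,target / Css,current) = 1500 × 14.2/4.77 = 4465 mg

4470 mg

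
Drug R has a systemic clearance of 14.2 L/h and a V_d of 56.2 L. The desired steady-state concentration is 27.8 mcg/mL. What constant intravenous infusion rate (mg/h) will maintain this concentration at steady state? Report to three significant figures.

Infusion rate = CL · Css = 14.20 L/h × 27.8 mg/L = 394.8 mg/h

395 mg/h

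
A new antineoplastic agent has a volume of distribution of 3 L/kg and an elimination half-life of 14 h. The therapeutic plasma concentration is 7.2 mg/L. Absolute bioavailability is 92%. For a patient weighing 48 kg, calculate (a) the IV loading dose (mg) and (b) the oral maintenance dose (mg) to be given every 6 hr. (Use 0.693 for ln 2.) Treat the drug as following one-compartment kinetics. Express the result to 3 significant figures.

(a) 1040 mg; (b) 335 mg

Total Vd = 3 × 48 = 144.0 L
LD = Vd × C = 144.0 × 7.2 = 1037 mg
CL = 0.693 × Vd / t½ = 0.693 × 144.0 / 14 = 7.128 L/h
D = CL × Css × τ / F = 7.128 × 7.2 × 6 / 0.92 = 334.7 mg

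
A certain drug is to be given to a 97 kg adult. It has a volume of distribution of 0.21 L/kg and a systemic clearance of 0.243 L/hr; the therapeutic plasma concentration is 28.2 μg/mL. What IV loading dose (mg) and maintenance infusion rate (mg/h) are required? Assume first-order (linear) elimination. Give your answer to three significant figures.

Vd = 0.21 L/kg × 97 kg = 20.37 L
LD = Vd · C_target = 20.37 × 28.2 = 574.4 mg
Maintenance: replace elimination → rate = CL × Css = 0.2430 × 28.2 = 6.853 mg/h

(a) 574 mg; (b) 6.85 mg/h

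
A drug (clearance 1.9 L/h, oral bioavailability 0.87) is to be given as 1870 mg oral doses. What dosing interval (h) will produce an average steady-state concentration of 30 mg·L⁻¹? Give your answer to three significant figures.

F·D/τ = CL·Css → τ = F·D / (CL·Css).
τ = 0.87 × 1870 / (1.9 × 30) = 28.54 h

28.5 h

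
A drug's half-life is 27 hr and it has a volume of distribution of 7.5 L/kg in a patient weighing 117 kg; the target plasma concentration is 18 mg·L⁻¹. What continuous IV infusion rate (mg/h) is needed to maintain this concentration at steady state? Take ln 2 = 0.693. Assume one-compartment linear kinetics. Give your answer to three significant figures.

405 mg/h

Vd(total) = 117 kg × 7.5 L/kg = 877.5 L
CL = ln 2 · Vd / t½ = 0.693 × 877.5 / 27 = 22.52 L/h
Infusion rate = CL × Css = 22.52 × 18 = 405.4 mg/h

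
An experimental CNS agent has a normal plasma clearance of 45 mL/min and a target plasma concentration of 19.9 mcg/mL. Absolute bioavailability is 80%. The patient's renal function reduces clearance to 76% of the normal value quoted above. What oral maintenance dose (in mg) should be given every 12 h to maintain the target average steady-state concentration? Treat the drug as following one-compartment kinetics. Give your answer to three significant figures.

CL = 45 mL/min × 60/1000 = 2.700 L/h
Patient clearance = 0.76 × 2.700 = 2.052 L/h
At steady state, dose per interval replaces the amount cleared in that interval: F·D/τ = CL·Css.
D = CL × Css × τ / F = 2.052 × 19.9 × 12 / 0.8 = 612.5 mg

613 mg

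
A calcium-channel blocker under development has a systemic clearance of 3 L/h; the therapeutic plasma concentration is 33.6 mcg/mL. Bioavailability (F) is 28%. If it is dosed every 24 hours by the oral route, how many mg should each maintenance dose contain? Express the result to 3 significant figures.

8640 mg

At steady state, dose per interval replaces the amount cleared in that interval: F·D/τ = CL·Css.
D = CL × Css × τ / F = 3.000 × 33.6 × 24 / 0.28 = 8640 mg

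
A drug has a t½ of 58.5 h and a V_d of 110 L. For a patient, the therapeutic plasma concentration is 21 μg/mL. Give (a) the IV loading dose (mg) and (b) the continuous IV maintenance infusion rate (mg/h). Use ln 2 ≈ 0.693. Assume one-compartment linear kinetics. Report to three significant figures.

(a) 2310 mg; (b) 27.4 mg/h

LD = Vd × C = 110.0 × 21 = 2310 mg
CL = 0.693 × Vd / t½ = 0.693 × 110.0 / 58.5 = 1.303 L/h
Infusion rate = CL × Css = 1.303 × 21 = 27.36 mg/h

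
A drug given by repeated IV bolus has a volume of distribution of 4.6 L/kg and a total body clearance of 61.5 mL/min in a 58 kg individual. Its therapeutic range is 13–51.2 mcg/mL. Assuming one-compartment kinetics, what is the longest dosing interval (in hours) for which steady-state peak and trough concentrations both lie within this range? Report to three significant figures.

99.1 h

Total Vd = 4.6 × 58 = 266.8 L
CL = 61.5 mL/min × 60/1000 = 3.690 L/h
k = CL / Vd = 3.690 / 266.8 = 0.01383 h⁻¹
Between IV bolus doses, concentration decays as C = C₀·e^(−kτ), so C_peak/C_trough = e^(kτ).
τ_max = ln(C_peak/C_trough) / k = ln(51.2/13) / 0.01383 = 1.371 / 0.01383 = 99.13 h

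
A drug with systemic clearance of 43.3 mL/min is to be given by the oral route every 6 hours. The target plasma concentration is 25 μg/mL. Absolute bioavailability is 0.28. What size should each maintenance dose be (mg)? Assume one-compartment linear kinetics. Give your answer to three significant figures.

Convert clearance: 43.3 mL/min × 60 min/h ÷ 1000 mL/L = 2.598 L/h
D = CL × Css × τ / F = 2.598 × 25 × 6 / 0.28 = 1392 mg

1390 mg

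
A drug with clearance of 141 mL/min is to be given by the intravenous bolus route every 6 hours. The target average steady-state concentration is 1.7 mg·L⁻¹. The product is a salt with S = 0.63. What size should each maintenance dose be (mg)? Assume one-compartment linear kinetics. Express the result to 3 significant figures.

137 mg

CL = 141 mL/min = 141 × 0.06 = 8.460 L/h
At steady state, dose per interval replaces the amount cleared in that interval: S·D/τ = CL·Css.
D = CL × Css × τ / S = 8.460 × 1.7 × 6 / 0.63 = 137.0 mg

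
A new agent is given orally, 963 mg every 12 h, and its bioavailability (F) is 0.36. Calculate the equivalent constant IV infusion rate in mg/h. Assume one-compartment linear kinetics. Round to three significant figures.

Equivalent systemic input: infusion rate = F·D/τ.
Rate = 0.36 × 963 / 12 = 28.89 mg/h

28.9 mg/h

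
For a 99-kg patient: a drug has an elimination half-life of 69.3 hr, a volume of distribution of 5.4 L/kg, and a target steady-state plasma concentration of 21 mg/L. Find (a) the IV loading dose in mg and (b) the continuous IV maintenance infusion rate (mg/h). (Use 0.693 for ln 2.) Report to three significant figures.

Vd(total) = 99 kg × 5.4 L/kg = 534.6 L
LD = Vd × C = 534.6 × 21 = 11230 mg
CL = 0.693 × Vd / t½ = 0.693 × 534.6 / 69.3 = 5.346 L/h
Infusion rate = CL × Css = 5.346 × 21 = 112.3 mg/h

(a) 11200 mg; (b) 112 mg/h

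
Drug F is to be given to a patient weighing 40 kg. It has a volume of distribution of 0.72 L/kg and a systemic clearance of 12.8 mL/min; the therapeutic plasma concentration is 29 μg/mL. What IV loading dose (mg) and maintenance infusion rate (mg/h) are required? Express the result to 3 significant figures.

Vd = 0.72 L/kg × 40 kg = 28.80 L
Loading: fill Vd to C_target → 28.80 L × 29 mg/L = 835.2 mg
CL = 12.8 mL/min = 12.8 × 0.06 = 0.7680 L/h
Maintenance: replace elimination → rate = CL × Css = 0.7680 × 29 = 22.27 mg/h

(a) 835 mg; (b) 22.3 mg/h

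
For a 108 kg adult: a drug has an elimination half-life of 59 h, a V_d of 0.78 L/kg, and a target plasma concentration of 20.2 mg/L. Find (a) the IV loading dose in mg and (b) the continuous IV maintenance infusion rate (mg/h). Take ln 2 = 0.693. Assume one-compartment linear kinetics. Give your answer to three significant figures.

Vd = 0.78 L/kg × 108 kg = 84.24 L
LD = Vd × C = 84.24 × 20.2 = 1702 mg
CL = 0.693 × Vd / t½ = 0.693 × 84.24 / 59 = 0.9895 L/h
Infusion rate = CL × Css = 0.9895 × 20.2 = 19.99 mg/h

(a) 1700 mg; (b) 20.0 mg/h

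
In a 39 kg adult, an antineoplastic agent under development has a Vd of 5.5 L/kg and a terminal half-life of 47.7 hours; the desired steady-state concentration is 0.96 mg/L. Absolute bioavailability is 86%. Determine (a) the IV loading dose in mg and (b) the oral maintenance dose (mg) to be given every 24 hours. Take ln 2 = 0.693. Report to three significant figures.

Vd = 5.5 L/kg × 39 kg = 214.5 L
LD = Vd × C = 214.5 × 0.96 = 205.9 mg
CL = 0.693 × Vd / t½ = 0.693 × 214.5 / 47.7 = 3.116 L/h
D = CL × Css × τ / F = 3.116 × 0.96 × 24 / 0.86 = 83.48 mg

(a) 206 mg; (b) 83.5 mg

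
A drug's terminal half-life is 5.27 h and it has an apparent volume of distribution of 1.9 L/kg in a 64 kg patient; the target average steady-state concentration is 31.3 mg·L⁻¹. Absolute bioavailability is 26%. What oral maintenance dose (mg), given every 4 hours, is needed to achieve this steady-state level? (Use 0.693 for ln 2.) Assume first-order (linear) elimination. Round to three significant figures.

Total Vd = 1.9 × 64 = 121.6 L
k = 0.693/5.27 = 0.1315 h⁻¹, so CL = k·Vd = 0.1315 × 121.6 = 15.99 L/h
D = CL × Css × τ / F = 15.99 × 31.3 × 4 / 0.26 = 7700 mg

7700 mg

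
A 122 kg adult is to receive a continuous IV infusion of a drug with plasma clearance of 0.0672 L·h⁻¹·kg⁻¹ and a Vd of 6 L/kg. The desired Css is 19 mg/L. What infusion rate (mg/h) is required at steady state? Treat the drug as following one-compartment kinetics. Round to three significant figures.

156 mg/h

CL = 0.0672 L·h⁻¹·kg⁻¹ × 122 kg = 8.198 L/h
Infusion rate = CL · Css = 8.198 L/h × 19 mg/L = 155.8 mg/h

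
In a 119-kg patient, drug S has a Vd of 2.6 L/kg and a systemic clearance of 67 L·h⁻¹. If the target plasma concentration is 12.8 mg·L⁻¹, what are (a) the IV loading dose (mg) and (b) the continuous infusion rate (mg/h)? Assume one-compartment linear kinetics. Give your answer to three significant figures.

(a) 3960 mg; (b) 858 mg/h

Total Vd = 2.6 × 119 = 309.4 L
Loading: fill Vd to C_target → 309.4 L × 12.8 mg/L = 3960 mg
Maintenance: replace elimination → rate = CL × Css = 67.00 × 12.8 = 857.6 mg/h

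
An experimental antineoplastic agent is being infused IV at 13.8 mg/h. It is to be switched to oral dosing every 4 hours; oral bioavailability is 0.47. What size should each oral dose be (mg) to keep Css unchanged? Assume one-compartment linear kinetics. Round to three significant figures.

To maintain the same Css, the systemic dosing rate must be unchanged: F·D/τ = infusion rate.
D = rate × τ / F = 13.8 × 4 / 0.47 = 117.4 mg

117 mg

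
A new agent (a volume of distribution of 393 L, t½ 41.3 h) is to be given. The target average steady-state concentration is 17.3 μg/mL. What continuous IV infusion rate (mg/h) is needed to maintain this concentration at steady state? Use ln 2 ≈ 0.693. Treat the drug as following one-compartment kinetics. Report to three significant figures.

k = 0.693/41.3 = 0.01678 h⁻¹, so CL = k·Vd = 0.01678 × 393.0 = 6.595 L/h
Infusion rate = CL × Css = 6.595 × 17.3 = 114.1 mg/h

114 mg/h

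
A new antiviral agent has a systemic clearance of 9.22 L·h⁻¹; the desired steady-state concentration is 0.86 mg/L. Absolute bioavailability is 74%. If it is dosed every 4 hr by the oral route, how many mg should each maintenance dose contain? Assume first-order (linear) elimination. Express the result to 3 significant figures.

D = CL × Css × τ / F = 9.220 × 0.86 × 4 / 0.74 = 42.86 mg

42.9 mg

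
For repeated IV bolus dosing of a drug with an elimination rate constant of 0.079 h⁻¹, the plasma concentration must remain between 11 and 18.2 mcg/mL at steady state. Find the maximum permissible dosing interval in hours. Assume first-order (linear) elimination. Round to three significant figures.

Between IV bolus doses, concentration decays as C = C₀·e^(−kτ), so C_peak/C_trough = e^(kτ).
τ_max = ln(C_peak/C_trough) / k = ln(18.2/11) / 0.07900 = 0.5035 / 0.07900 = 6.373 h

6.37 h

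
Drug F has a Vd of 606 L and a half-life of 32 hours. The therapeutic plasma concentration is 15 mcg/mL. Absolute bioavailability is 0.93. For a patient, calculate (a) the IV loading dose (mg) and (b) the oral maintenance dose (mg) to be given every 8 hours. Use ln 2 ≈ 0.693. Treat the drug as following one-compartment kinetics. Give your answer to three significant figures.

LD = Vd × C = 606.0 × 15 = 9090 mg
CL = 0.693 × Vd / t½ = 0.693 × 606.0 / 32 = 13.12 L/h
D = CL × Css × τ / F = 13.12 × 15 × 8 / 0.93 = 1693 mg

(a) 9090 mg; (b) 1690 mg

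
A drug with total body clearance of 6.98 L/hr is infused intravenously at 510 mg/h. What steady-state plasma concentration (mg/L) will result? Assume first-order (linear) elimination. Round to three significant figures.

73.1 mg/L

Css = rate / CL = 510 / 6.980 = 73.07 mg/L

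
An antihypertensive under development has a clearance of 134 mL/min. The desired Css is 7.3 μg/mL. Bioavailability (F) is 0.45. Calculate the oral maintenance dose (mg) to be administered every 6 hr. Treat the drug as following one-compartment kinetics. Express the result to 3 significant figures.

CL = 134 mL/min = 134 × 0.06 = 8.040 L/h
At steady state, dose per interval replaces the amount cleared in that interval: F·D/τ = CL·Css.
D = CL × Css × τ / F = 8.040 × 7.3 × 6 / 0.45 = 782.6 mg

783 mg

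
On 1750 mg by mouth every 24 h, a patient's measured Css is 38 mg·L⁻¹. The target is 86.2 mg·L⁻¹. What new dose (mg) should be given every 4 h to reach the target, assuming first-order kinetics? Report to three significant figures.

662 mg

For first-order elimination, Css ∝ F·D/(CL·τ); F and CL are unchanged, so Css ∝ D/τ.
D₂ = D₁ × (Css,target / Css,current) × (τ₂/τ₁) = 1750 × (86.2/38) × (4/24) = 661.6 mg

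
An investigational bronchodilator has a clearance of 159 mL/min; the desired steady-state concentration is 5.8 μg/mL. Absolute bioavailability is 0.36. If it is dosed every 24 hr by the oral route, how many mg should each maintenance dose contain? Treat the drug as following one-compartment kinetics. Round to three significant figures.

3690 mg

CL = 159 mL/min = 159 × 0.06 = 9.540 L/h
D = CL × Css × τ / F = 9.540 × 5.8 × 24 / 0.36 = 3689 mg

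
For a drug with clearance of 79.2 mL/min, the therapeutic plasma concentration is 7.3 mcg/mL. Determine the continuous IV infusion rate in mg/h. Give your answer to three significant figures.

CL = 79.2 mL/min = 79.2 × 0.06 = 4.752 L/h
At steady state, infusion rate equals elimination rate: rate in = CL × Css.
Infusion rate = CL · Css = 4.752 L/h × 7.3 mg/L = 34.69 mg/h

34.7 mg/h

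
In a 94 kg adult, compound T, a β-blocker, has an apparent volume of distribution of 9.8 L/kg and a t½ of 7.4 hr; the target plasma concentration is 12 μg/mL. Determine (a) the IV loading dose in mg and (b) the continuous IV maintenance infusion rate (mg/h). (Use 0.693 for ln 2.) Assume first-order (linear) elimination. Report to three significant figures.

Vd = 9.8 L/kg × 94 kg = 921.2 L
LD = Vd × C = 921.2 × 12 = 11050 mg
CL = 0.693 × Vd / t½ = 0.693 × 921.2 / 7.4 = 86.27 L/h
Infusion rate = CL × Css = 86.27 × 12 = 1035 mg/h

(a) 11100 mg; (b) 1040 mg/h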